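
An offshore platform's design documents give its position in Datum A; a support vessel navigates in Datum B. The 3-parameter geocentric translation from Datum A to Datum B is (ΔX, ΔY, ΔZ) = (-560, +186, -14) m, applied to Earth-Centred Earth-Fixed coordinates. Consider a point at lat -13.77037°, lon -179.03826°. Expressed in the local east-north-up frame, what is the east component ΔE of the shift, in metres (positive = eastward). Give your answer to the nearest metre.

The local east axis at (φ, λ) is (−sin λ, cos λ, 0), so ΔE = −sin(-179.03826°)·(-560) + cos(-179.03826°)·186 = -195.37 m.

ΔE = -195 m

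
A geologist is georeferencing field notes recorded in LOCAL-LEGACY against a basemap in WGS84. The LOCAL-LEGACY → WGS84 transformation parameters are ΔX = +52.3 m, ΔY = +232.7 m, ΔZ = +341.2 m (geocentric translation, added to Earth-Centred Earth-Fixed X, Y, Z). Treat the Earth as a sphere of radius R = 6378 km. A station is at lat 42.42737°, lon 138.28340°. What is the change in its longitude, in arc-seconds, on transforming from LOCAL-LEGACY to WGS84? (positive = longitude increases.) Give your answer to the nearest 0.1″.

sin φ = 0.674655, cos φ = 0.738133, sin λ = 0.665447, cos λ = -0.746445.
East component: ΔE = −sin λ·ΔX + cos λ·ΔY = −(0.665447)(52.3) + (-0.746445)(232.7) = -208.50 m.
1° of latitude spans πR/180 = 111317 m; at latitude φ, 1° of longitude spans that × cos φ = 82166.8 m, so Δλ = -208.50 / 82166.8 × 3600 = -9.135″.

Δλ = -9.1″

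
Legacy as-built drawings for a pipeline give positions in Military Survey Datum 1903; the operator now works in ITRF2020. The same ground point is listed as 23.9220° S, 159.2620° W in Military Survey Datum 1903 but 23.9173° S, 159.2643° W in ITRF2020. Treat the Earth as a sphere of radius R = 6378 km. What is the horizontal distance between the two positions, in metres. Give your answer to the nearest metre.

Δφ = -23.9173° − -23.9220° = +0.0047°; Δλ = -159.2643° − -159.2620° = -0.0023°.
1° along a meridian = πR/180 = 111317 m.
ΔN = Δφ × 111317 = 523.2 m; ΔE = Δλ × 111317 × cos(-23.9220°) = -0.0023 × 111317 × 0.914098 = -234.0 m.
Distance = √(ΔE² + ΔN²) = √((-234.0)² + 523.2²) = 573.2 m.

573 m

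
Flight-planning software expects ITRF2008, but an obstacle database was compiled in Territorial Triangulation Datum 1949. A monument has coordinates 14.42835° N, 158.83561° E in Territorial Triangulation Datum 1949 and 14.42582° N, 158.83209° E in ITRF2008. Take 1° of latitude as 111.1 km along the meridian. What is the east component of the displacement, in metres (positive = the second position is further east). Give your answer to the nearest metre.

Δφ = 14.42582° − 14.42835° = -0.00253°; Δλ = 158.83209° − 158.83561° = -0.00352°.
ΔN = Δφ × 111100 = -281.1 m; ΔE = Δλ × 111100 × cos(14.42835°) = -0.00352 × 111100 × 0.968460 = -378.7 m.

ΔE = -379 m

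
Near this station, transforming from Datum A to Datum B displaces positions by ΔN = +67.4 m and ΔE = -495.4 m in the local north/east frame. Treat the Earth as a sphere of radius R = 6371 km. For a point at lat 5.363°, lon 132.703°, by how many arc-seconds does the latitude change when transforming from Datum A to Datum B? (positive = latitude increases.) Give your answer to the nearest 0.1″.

On a sphere of radius R, 1 rad of latitude = R, so Δφ = ΔN / R = 67.4 / 6371000 = 1.0579e-05 rad = 2.182″.

Δφ = 2.2″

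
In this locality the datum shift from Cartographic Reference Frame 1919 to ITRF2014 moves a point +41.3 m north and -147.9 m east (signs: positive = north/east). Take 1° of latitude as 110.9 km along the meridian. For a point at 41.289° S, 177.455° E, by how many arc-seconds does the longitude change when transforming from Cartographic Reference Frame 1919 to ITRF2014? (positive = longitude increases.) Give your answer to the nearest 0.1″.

Δλ = -6.4″

At latitude -41.289°, cos φ = 0.751391.
1° of longitude at this latitude = 110.9 × cos φ = 83.33 km, so Δλ = -147.9 / 83329.2 = -0.0017749° = -6.390″.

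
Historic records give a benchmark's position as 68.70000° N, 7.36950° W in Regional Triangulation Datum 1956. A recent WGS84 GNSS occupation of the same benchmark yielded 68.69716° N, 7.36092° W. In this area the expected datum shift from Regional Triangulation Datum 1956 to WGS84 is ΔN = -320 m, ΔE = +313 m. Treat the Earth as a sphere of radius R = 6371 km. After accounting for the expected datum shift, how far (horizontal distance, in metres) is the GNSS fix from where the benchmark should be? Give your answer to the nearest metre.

Observed coordinate differences: Δφ = -0.00284°, Δλ = +0.00858°.
Converting to metres (1° lat = 111195 m, cos φ = 0.363251): observed ΔN = -315.8 m, observed ΔE = 346.6 m.
Subtracting the expected shift leaves a residual of -315.8 − (-320) = 4.2 m north and 346.6 − (313) = 33.6 m east.
Residual distance = √(4.2² + 33.6²) = 33.8 m.

34 m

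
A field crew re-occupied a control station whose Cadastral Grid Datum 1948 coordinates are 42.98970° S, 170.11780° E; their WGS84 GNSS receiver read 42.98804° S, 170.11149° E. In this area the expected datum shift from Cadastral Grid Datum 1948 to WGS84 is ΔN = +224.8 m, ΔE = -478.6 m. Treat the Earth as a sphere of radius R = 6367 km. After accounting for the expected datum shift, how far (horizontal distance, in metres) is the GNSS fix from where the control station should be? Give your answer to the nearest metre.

Observed coordinate differences: Δφ = +0.00166°, Δλ = -0.00631°.
Converting to metres (1° lat = 111125 m, cos φ = 0.731476): observed ΔN = 184.5 m, observed ΔE = -512.9 m.
Subtracting the expected shift leaves a residual of 184.5 − (224.8) = -40.3 m north and -512.9 − (-478.6) = -34.3 m east.
Residual distance = √((-40.3)² + (-34.3)²) = 53.0 m.

53 m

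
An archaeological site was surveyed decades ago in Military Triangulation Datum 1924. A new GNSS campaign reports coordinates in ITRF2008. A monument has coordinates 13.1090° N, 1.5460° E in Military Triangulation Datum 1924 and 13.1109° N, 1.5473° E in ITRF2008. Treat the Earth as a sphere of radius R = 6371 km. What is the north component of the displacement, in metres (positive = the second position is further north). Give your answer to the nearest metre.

ΔN = 211 m

Δφ = 13.1109° − 13.1090° = +0.0019°; Δλ = 1.5473° − 1.5460° = +0.0013°.
1° along a meridian = πR/180 = 111195 m.
ΔN = Δφ × 111195 = 211.3 m; ΔE = Δλ × 111195 × cos(13.1090°) = +0.0013 × 111195 × 0.973940 = 140.8 m.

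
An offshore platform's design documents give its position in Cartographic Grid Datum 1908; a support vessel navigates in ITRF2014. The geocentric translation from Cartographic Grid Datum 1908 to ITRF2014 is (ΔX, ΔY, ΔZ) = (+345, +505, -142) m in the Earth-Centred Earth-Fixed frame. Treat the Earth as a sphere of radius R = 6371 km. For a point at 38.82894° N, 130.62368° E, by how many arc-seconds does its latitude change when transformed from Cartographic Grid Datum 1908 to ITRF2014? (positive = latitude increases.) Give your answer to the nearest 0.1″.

Δφ = -6.8″

sin φ = 0.626997, cos φ = 0.779021, sin λ = 0.759002, cos λ = -0.651088.
North component: ΔN = −sin φ cos λ·ΔX − sin φ sin λ·ΔY + cos φ·ΔZ = −(0.626997)(-0.651088)(345) − (0.626997)(0.759002)(505) + (0.779021)(-142) = -210.11 m.
1° of latitude spans πR/180 = 111195 m, so Δφ = -210.11 / 111195 × 3600 = -6.802″.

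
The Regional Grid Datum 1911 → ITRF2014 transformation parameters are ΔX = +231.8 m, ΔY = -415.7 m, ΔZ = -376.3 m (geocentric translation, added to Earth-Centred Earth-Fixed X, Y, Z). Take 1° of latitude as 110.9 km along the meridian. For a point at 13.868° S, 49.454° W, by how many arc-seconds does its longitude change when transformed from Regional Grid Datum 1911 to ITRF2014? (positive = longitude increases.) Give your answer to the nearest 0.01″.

sin φ = -0.239686, cos φ = 0.970850, sin λ = -0.759884, cos λ = 0.650058.
East component: ΔE = −sin λ·ΔX + cos λ·ΔY = −(-0.759884)(231.8) + (0.650058)(-415.7) = -94.09 m.
1° of latitude spans 110900 m; at latitude φ, 1° of longitude spans that × cos φ = 107667.3 m, so Δλ = -94.09 / 107667.3 × 3600 = -3.146″.

Δλ = -3.15″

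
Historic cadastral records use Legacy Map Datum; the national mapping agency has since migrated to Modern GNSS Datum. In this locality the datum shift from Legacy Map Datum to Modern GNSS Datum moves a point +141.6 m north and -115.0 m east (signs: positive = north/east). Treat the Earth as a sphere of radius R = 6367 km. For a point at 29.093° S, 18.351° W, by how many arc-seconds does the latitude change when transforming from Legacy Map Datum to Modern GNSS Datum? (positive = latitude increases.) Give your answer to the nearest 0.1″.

On a sphere of radius R, 1 rad of latitude = R, so Δφ = ΔN / R = 141.6 / 6367000 = 2.2240e-05 rad = 4.587″.

Δφ = 4.6″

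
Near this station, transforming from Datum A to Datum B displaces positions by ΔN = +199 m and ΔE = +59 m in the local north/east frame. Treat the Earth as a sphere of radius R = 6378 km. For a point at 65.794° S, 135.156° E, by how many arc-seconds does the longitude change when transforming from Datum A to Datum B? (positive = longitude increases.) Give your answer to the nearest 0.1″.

Δλ = 4.7″

At latitude -65.794°, cos φ = 0.410019.
One radian of longitude at latitude φ spans R cos φ, so Δλ = ΔE / (R cos φ) = 59.0 / (6378000 × 0.410019) = 2.2561e-05 rad = 4.654″.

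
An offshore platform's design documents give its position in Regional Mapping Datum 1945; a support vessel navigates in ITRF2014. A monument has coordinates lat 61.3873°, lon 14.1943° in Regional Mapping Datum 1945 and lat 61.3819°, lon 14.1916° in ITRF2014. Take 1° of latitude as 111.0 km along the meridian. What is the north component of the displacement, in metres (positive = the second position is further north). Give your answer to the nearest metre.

ΔN = -599 m

Δφ = 61.3819° − 61.3873° = -0.0054°; Δλ = 14.1916° − 14.1943° = -0.0027°.
ΔN = Δφ × 111000 = -599.4 m; ΔE = Δλ × 111000 × cos(61.3873°) = -0.0027 × 111000 × 0.478886 = -143.5 m.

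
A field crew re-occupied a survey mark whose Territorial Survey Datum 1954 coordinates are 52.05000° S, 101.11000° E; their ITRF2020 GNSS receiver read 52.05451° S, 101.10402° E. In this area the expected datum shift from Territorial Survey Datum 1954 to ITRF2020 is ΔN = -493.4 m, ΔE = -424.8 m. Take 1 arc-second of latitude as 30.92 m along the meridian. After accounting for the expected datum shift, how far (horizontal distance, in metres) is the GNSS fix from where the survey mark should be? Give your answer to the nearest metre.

Observed coordinate differences: Δφ = -0.00451°, Δλ = -0.00598°.
Converting to metres (1° lat = 111312 m, cos φ = 0.614974): observed ΔN = -502.0 m, observed ΔE = -409.4 m.
Subtracting the expected shift leaves a residual of -502.0 − (-493.4) = -8.6 m north and -409.4 − (-424.8) = 15.4 m east.
Residual distance = √((-8.6)² + 15.4²) = 17.7 m.

18 m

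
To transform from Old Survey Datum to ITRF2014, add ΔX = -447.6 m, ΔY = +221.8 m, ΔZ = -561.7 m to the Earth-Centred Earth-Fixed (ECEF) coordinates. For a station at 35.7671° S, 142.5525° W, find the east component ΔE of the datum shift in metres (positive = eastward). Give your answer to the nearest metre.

ΔE = -448 m

At φ = -35.7671°, λ = -142.5525°: sin φ = -0.584492, cos φ = 0.811400, sin λ = -0.608034, cos λ = -0.793911.
ΔE = −sin λ·ΔX + cos λ·ΔY = −(-0.608034)·(-447.6) + (-0.793911)·(221.8) = -448.25 m.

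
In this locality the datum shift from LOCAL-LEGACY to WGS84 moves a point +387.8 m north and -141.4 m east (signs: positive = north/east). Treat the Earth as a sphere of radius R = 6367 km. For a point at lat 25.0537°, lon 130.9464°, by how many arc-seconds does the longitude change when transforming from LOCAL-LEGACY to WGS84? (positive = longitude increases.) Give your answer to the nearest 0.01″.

At latitude 25.0537°, cos φ = 0.905911.
One radian of longitude at latitude φ spans R cos φ, so Δλ = ΔE / (R cos φ) = -141.4 / (6367000 × 0.905911) = -2.4515e-05 rad = -5.057″.

Δλ = -5.06″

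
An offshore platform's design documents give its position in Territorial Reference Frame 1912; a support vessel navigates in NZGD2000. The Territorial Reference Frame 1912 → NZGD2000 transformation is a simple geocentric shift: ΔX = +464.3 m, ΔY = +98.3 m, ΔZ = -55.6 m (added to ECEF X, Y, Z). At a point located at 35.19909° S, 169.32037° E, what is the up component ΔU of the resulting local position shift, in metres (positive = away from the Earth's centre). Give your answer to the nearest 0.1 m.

ΔU = -325.9 m

At φ = -35.19909°, λ = 169.32037°: sin φ = -0.576419, cos φ = 0.817154, sin λ = 0.185317, cos λ = -0.982679.
ΔU = cos φ cos λ·ΔX + cos φ sin λ·ΔY + sin φ·ΔZ = (0.817154)(-0.982679)(464.3) + (0.817154)(0.185317)(98.3) + (-0.576419)(-55.6) = -325.90 m.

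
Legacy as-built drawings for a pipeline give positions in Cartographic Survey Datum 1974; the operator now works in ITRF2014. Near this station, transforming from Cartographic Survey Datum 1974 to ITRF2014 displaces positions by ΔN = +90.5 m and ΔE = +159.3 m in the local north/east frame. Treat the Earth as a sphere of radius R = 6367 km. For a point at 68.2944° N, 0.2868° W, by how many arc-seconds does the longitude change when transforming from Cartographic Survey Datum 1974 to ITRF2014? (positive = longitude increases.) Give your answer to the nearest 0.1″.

At latitude 68.2944°, cos φ = 0.369838.
One radian of longitude at latitude φ spans R cos φ, so Δλ = ΔE / (R cos φ) = 159.3 / (6367000 × 0.369838) = 6.7650e-05 rad = 13.954″.

Δλ = 14.0″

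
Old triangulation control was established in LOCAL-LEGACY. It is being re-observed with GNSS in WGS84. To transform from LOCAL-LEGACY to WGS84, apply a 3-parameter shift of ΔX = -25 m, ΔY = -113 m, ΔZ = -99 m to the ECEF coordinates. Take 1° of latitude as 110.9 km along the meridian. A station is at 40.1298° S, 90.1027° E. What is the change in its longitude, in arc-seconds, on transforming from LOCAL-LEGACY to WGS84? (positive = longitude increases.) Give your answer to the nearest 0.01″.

Δλ = 1.07″

sin φ = -0.644521, cos φ = 0.764586, sin λ = 0.999998, cos λ = -0.001792.
East component: ΔE = −sin λ·ΔX + cos λ·ΔY = −(0.999998)(-25) + (-0.001792)(-113) = 25.20 m.
1° of latitude spans 110900 m; at latitude φ, 1° of longitude spans that × cos φ = 84792.6 m, so Δλ = 25.20 / 84792.6 × 3600 = 1.070″.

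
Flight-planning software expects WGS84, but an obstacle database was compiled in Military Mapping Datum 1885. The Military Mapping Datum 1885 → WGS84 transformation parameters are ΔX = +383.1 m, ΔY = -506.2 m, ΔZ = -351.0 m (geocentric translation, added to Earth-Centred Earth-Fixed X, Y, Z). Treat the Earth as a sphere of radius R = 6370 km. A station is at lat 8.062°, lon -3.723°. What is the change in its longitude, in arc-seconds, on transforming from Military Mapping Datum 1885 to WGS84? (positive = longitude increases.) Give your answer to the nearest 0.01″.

Δλ = -15.71″

sin φ = 0.140245, cos φ = 0.990117, sin λ = -0.064933, cos λ = 0.997890.
East component: ΔE = −sin λ·ΔX + cos λ·ΔY = −(-0.064933)(383.1) + (0.997890)(-506.2) = -480.26 m.
1° of latitude spans πR/180 = 111177 m; at latitude φ, 1° of longitude spans that × cos φ = 110078.7 m, so Δλ = -480.26 / 110078.7 × 3600 = -15.706″.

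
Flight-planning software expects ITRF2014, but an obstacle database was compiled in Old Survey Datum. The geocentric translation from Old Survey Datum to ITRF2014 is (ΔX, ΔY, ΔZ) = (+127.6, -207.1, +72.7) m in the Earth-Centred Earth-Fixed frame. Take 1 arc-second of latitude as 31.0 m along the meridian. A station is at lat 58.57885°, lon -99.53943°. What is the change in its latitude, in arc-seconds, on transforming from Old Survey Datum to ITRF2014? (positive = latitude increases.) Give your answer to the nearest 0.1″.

sin φ = 0.853358, cos φ = 0.521325, sin λ = -0.986172, cos λ = -0.165726.
North component: ΔN = −sin φ cos λ·ΔX − sin φ sin λ·ΔY + cos φ·ΔZ = −(0.853358)(-0.165726)(127.6) − (0.853358)(-0.986172)(-207.1) + (0.521325)(72.7) = -118.34 m.
1° of latitude spans 3600 × 31.00 = 111600 m, so Δφ = -118.34 / 111600 × 3600 = -3.817″.

Δφ = -3.8″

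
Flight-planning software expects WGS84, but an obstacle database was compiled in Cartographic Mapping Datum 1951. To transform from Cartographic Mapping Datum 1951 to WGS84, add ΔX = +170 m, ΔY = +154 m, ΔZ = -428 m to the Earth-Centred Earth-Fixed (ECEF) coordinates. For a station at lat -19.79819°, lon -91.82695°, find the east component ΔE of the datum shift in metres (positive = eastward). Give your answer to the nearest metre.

ΔE = 165 m

At φ = -19.79819°, λ = -91.82695°: sin φ = -0.338708, cos φ = 0.940891, sin λ = -0.999492, cos λ = -0.031881.
ΔE = −sin λ·ΔX + cos λ·ΔY = −(-0.999492)·(170) + (-0.031881)·(154) = 165.00 m.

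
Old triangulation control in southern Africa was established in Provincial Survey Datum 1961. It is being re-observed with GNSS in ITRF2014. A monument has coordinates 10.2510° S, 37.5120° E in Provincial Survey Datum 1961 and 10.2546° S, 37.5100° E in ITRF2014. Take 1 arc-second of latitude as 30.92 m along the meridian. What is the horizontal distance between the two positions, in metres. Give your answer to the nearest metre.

457 m

Δφ = -10.2546° − -10.2510° = -0.0036°; Δλ = 37.5100° − 37.5120° = -0.0020°.
1° of latitude = 3600 × 30.92 = 111312 m.
ΔN = Δφ × 111312 = -400.7 m; ΔE = Δλ × 111312 × cos(-10.2510°) = -0.0020 × 111312 × 0.984038 = -219.1 m.
Distance = √(ΔE² + ΔN²) = √((-219.1)² + (-400.7)²) = 456.7 m.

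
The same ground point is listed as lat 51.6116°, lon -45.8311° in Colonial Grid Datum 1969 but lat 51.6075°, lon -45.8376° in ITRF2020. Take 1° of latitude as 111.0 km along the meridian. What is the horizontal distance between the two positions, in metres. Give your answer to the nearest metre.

639 m

Δφ = 51.6075° − 51.6116° = -0.0041°; Δλ = -45.8376° − -45.8311° = -0.0065°.
ΔN = Δφ × 111000 = -455.1 m; ΔE = Δλ × 111000 × cos(51.6116°) = -0.0065 × 111000 × 0.620989 = -448.0 m.
Distance = √(ΔE² + ΔN²) = √((-448.0)² + (-455.1)²) = 638.6 m.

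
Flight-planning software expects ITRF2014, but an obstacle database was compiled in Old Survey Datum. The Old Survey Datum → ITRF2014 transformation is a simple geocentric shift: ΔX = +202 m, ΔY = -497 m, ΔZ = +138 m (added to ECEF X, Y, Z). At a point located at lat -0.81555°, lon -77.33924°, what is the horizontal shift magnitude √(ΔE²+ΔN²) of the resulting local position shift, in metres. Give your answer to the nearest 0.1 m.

The local east axis at (φ, λ) is (−sin λ, cos λ, 0), so ΔE = −sin(-77.33924°)·202 + cos(-77.33924°)·(-497) = 88.16 m.
The local north axis is (−sin φ cos λ, −sin φ sin λ, cos φ), giving ΔN = 0.630 + 6.902 + 137.986 = 145.52 m.
Horizontal magnitude = √(ΔE² + ΔN²) = √(88.16² + 145.52²) = 170.14 m.

170.1 m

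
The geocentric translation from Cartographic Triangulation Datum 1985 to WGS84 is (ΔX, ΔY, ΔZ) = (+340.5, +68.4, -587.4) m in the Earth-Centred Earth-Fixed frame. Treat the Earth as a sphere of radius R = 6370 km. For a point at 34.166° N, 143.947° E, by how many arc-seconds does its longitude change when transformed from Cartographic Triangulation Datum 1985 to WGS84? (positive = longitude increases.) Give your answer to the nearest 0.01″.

sin φ = 0.561592, cos φ = 0.827414, sin λ = 0.588533, cos λ = -0.808473.
East component: ΔE = −sin λ·ΔX + cos λ·ΔY = −(0.588533)(340.5) + (-0.808473)(68.4) = -255.70 m.
1° of latitude spans πR/180 = 111177 m; at latitude φ, 1° of longitude spans that × cos φ = 91989.8 m, so Δλ = -255.70 / 91989.8 × 3600 = -10.007″.

Δλ = -10.01″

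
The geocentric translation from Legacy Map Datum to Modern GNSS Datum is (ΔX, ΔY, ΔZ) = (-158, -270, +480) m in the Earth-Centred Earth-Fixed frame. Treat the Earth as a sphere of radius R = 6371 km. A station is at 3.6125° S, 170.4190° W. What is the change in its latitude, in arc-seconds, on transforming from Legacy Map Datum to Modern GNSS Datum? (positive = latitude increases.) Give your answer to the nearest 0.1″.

sin φ = -0.063008, cos φ = 0.998013, sin λ = -0.166442, cos λ = -0.986051.
North component: ΔN = −sin φ cos λ·ΔX − sin φ sin λ·ΔY + cos φ·ΔZ = −(-0.063008)(-0.986051)(-158) − (-0.063008)(-0.166442)(-270) + (0.998013)(480) = 491.69 m.
1° of latitude spans πR/180 = 111195 m, so Δφ = 491.69 / 111195 × 3600 = 15.919″.

Δφ = 15.9″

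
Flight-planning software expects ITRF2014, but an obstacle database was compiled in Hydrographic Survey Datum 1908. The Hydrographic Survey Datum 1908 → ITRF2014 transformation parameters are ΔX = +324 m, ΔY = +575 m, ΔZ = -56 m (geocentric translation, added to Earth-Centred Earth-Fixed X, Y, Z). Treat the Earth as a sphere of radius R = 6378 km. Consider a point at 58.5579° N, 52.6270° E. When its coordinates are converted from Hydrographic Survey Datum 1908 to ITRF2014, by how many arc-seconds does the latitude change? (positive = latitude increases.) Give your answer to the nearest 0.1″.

Δφ = -19.0″

sin φ = 0.853168, cos φ = 0.521637, sin λ = 0.794701, cos λ = 0.607001.
North component: ΔN = −sin φ cos λ·ΔX − sin φ sin λ·ΔY + cos φ·ΔZ = −(0.853168)(0.607001)(324) − (0.853168)(0.794701)(575) + (0.521637)(-56) = -586.86 m.
1° of latitude spans πR/180 = 111317 m, so Δφ = -586.86 / 111317 × 3600 = -18.979″.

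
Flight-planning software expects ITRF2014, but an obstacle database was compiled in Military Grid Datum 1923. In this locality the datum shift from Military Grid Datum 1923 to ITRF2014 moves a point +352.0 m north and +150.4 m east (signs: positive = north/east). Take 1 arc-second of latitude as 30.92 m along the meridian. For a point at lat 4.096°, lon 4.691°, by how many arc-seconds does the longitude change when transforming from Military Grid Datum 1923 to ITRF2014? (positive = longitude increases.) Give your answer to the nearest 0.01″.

Δλ = 4.88″

At latitude 4.096°, cos φ = 0.997446.
1″ of longitude at this latitude = 30.92 × cos φ = 30.8410 m, so Δλ = 150.4 / 30.8410 = 4.877″.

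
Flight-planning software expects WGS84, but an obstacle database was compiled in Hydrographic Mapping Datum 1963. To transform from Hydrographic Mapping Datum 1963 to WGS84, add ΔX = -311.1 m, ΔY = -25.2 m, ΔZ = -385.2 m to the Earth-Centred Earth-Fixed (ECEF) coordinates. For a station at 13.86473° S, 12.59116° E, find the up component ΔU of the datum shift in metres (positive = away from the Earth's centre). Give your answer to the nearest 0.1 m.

The local up (radial) axis is (cos φ cos λ, cos φ sin λ, sin φ), giving ΔU = -294.772 − 5.333 + 92.306 = -207.80 m.

ΔU = -207.8 m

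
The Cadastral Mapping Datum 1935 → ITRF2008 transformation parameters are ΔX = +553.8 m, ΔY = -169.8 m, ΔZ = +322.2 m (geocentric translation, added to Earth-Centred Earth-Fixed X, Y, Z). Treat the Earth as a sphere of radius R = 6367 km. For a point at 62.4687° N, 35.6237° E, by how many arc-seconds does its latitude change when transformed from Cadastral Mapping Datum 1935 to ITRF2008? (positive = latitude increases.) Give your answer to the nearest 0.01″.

Δφ = -5.27″

sin φ = 0.886758, cos φ = 0.462233, sin λ = 0.582459, cos λ = 0.812860.
North component: ΔN = −sin φ cos λ·ΔX − sin φ sin λ·ΔY + cos φ·ΔZ = −(0.886758)(0.812860)(553.8) − (0.886758)(0.582459)(-169.8) + (0.462233)(322.2) = -162.55 m.
1° of latitude spans πR/180 = 111125 m, so Δφ = -162.55 / 111125 × 3600 = -5.266″.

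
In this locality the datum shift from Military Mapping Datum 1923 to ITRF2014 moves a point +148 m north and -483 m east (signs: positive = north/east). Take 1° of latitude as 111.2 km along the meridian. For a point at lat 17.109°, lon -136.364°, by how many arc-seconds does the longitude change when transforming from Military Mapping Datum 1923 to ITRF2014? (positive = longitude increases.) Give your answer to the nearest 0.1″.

Δλ = -16.4″

At latitude 17.109°, cos φ = 0.955747.
1° of longitude at this latitude = 111.2 × cos φ = 106.28 km, so Δλ = -483.0 / 106279.0 = -0.0045446° = -16.361″.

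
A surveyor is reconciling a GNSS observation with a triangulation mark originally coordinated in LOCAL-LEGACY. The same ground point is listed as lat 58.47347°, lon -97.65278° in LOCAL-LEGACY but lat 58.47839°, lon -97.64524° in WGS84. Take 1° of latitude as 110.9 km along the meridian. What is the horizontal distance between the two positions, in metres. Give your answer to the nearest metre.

699 m

Δφ = 58.47839° − 58.47347° = +0.00492°; Δλ = -97.64524° − -97.65278° = +0.00754°.
ΔN = Δφ × 110900 = 545.6 m; ΔE = Δλ × 110900 × cos(58.47347°) = +0.00754 × 110900 × 0.522893 = 437.2 m.
Distance = √(ΔE² + ΔN²) = √(437.2² + 545.6²) = 699.2 m.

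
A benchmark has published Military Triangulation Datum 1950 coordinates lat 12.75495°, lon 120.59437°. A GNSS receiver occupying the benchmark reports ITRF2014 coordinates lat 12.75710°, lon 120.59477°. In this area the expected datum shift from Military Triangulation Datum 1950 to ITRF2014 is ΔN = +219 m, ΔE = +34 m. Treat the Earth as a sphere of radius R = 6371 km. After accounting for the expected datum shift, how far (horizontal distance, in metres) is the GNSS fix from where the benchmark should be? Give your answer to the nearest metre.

Observed coordinate differences: Δφ = +0.00215°, Δλ = +0.00040°.
Converting to metres (1° lat = 111195 m, cos φ = 0.975323): observed ΔN = 239.1 m, observed ΔE = 43.4 m.
Subtracting the expected shift leaves a residual of 239.1 − (219) = 20.1 m north and 43.4 − (34) = 9.4 m east.
Residual distance = √(20.1² + 9.4²) = 22.2 m.

22 m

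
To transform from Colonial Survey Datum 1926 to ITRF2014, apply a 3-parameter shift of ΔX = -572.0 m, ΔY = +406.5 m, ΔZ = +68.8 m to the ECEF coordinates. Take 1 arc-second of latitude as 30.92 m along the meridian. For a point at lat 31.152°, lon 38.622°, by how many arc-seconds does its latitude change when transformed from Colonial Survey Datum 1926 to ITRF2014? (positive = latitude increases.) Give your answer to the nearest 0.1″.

sin φ = 0.517310, cos φ = 0.855798, sin λ = 0.624180, cos λ = 0.781281.
North component: ΔN = −sin φ cos λ·ΔX − sin φ sin λ·ΔY + cos φ·ΔZ = −(0.517310)(0.781281)(-572.0) − (0.517310)(0.624180)(406.5) + (0.855798)(68.8) = 158.80 m.
1° of latitude spans 3600 × 30.92 = 111312 m, so Δφ = 158.80 / 111312 × 3600 = 5.136″.

Δφ = 5.1″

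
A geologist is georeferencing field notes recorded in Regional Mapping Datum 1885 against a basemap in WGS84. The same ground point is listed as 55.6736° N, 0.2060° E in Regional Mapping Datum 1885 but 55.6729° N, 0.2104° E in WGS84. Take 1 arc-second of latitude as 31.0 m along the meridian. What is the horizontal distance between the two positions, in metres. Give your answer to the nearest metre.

Δφ = 55.6729° − 55.6736° = -0.0007°; Δλ = 0.2104° − 0.2060° = +0.0044°.
1° of latitude = 3600 × 31.00 = 111600 m.
ΔN = Δφ × 111600 = -78.1 m; ΔE = Δλ × 111600 × cos(55.6736°) = +0.0044 × 111600 × 0.563907 = 276.9 m.
Distance = √(ΔE² + ΔN²) = √(276.9² + (-78.1)²) = 287.7 m.

288 m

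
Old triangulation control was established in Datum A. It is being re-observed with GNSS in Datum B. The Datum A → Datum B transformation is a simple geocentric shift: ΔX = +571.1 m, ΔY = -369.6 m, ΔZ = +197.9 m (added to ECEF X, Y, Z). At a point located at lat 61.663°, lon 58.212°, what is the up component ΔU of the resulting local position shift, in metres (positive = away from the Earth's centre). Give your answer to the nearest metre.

At φ = 61.663°, λ = 58.212°: sin φ = 0.880171, cos φ = 0.474657, sin λ = 0.850003, cos λ = 0.526778.
ΔU = cos φ cos λ·ΔX + cos φ sin λ·ΔY + sin φ·ΔZ = (0.474657)(0.526778)(571.1) + (0.474657)(0.850003)(-369.6) + (0.880171)(197.9) = 167.86 m.

ΔU = 168 m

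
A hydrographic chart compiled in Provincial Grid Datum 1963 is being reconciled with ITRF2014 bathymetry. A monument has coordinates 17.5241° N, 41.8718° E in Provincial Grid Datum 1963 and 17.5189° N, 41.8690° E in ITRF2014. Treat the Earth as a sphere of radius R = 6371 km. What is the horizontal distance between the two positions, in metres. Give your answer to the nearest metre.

650 m

Δφ = 17.5189° − 17.5241° = -0.0052°; Δλ = 41.8690° − 41.8718° = -0.0028°.
1° along a meridian = πR/180 = 111195 m.
ΔN = Δφ × 111195 = -578.2 m; ΔE = Δλ × 111195 × cos(17.5241°) = -0.0028 × 111195 × 0.953590 = -296.9 m.
Distance = √(ΔE² + ΔN²) = √((-296.9)² + (-578.2)²) = 650.0 m.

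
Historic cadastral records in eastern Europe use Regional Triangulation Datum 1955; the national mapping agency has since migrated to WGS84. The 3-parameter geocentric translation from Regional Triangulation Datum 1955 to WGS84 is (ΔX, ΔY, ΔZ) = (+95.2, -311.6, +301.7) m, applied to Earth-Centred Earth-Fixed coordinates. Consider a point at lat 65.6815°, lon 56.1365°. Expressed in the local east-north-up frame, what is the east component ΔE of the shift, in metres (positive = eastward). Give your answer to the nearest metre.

The local east axis at (φ, λ) is (−sin λ, cos λ, 0), so ΔE = −sin(56.1365°)·95.2 + cos(56.1365°)·(-311.6) = -252.68 m.

ΔE = -253 m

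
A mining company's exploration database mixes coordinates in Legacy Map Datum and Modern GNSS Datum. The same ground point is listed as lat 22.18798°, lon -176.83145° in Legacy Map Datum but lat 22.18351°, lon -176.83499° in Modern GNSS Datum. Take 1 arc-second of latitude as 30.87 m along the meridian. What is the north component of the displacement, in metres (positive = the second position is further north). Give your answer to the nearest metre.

ΔN = -497 m

Δφ = 22.18351° − 22.18798° = -0.00447°; Δλ = -176.83499° − -176.83145° = -0.00354°.
1° of latitude = 3600 × 30.87 = 111132 m.
ΔN = Δφ × 111132 = -496.8 m; ΔE = Δλ × 111132 × cos(22.18798°) = -0.00354 × 111132 × 0.925950 = -364.3 m.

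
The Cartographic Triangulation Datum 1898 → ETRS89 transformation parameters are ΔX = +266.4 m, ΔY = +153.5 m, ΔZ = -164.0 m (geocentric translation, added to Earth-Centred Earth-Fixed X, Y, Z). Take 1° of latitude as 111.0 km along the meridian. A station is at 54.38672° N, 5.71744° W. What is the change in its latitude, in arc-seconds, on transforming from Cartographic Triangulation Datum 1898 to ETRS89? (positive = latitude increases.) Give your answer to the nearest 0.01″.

sin φ = 0.812966, cos φ = 0.582311, sin λ = -0.099623, cos λ = 0.995025.
North component: ΔN = −sin φ cos λ·ΔX − sin φ sin λ·ΔY + cos φ·ΔZ = −(0.812966)(0.995025)(266.4) − (0.812966)(-0.099623)(153.5) + (0.582311)(-164.0) = -298.56 m.
1° of latitude spans 111000 m, so Δφ = -298.56 / 111000 × 3600 = -9.683″.

Δφ = -9.68″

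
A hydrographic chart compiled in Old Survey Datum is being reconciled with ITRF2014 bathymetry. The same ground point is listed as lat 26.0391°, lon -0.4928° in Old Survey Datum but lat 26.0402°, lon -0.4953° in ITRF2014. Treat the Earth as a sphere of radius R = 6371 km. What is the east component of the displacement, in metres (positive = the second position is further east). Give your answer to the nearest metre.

ΔE = -250 m

Δφ = 26.0402° − 26.0391° = +0.0011°; Δλ = -0.4953° − -0.4928° = -0.0025°.
1° along a meridian = πR/180 = 111195 m.
ΔN = Δφ × 111195 = 122.3 m; ΔE = Δλ × 111195 × cos(26.0391°) = -0.0025 × 111195 × 0.898495 = -249.8 m.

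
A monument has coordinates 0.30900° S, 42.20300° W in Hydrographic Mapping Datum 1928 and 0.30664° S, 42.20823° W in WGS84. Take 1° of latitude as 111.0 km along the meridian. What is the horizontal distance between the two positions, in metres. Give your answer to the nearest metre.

Δφ = -0.30664° − -0.30900° = +0.00236°; Δλ = -42.20823° − -42.20300° = -0.00523°.
ΔN = Δφ × 111000 = 262.0 m; ΔE = Δλ × 111000 × cos(-0.30900°) = -0.00523 × 111000 × 0.999985 = -580.5 m.
Distance = √(ΔE² + ΔN²) = √((-580.5)² + 262.0²) = 636.9 m.

637 m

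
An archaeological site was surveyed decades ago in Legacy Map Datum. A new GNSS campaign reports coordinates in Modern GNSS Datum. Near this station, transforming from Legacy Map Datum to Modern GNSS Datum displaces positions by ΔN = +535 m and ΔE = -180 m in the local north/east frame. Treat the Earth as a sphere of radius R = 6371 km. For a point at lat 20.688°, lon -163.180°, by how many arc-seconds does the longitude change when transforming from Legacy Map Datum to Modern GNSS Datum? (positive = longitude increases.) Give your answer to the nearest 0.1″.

Δλ = -6.2″

At latitude 20.688°, cos φ = 0.935518.
One radian of longitude at latitude φ spans R cos φ, so Δλ = ΔE / (R cos φ) = -180.0 / (6371000 × 0.935518) = -3.0200e-05 rad = -6.229″.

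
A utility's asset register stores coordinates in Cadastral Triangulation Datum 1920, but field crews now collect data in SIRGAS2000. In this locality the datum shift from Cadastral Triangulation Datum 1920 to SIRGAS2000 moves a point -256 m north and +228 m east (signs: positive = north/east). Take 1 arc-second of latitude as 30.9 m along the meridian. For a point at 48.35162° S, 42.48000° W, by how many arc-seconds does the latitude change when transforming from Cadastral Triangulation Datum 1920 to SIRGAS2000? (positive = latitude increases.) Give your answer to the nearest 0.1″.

1″ of latitude = 30.90 m, so Δφ = -256.0 / 30.90 = -8.285″.

Δφ = -8.3″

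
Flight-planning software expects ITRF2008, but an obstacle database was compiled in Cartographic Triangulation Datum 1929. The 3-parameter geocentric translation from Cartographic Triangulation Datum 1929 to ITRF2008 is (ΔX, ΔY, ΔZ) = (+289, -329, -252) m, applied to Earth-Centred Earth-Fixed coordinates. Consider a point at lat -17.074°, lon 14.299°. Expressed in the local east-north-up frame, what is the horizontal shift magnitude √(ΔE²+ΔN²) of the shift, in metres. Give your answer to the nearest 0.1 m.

430.8 m

The local east axis at (φ, λ) is (−sin λ, cos λ, 0), so ΔE = −sin(14.299°)·289 + cos(14.299°)·(-329) = -390.19 m.
The local north axis is (−sin φ cos λ, −sin φ sin λ, cos φ), giving ΔN = 82.224 − 23.858 − 240.893 = -182.53 m.
Horizontal magnitude = √(ΔE² + ΔN²) = √((-390.19)² + (-182.53)²) = 430.77 m.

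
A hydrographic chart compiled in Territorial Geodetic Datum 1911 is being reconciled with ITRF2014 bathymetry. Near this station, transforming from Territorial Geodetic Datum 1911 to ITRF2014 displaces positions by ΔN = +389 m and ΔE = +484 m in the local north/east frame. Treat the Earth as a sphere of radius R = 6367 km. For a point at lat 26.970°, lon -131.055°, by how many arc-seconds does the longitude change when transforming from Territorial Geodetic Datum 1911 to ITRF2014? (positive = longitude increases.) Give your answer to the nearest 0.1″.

Δλ = 17.6″

At latitude 26.970°, cos φ = 0.891244.
One radian of longitude at latitude φ spans R cos φ, so Δλ = ΔE / (R cos φ) = 484.0 / (6367000 × 0.891244) = 8.5293e-05 rad = 17.593″.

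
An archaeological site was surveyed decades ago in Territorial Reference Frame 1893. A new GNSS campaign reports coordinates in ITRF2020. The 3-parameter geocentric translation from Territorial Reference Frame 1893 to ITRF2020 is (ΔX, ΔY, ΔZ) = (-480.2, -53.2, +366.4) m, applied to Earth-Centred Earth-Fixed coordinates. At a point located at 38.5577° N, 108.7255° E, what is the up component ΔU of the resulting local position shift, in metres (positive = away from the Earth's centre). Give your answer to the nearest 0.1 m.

ΔU = 309.5 m

The local up (radial) axis is (cos φ cos λ, cos φ sin λ, sin φ), giving ΔU = 120.551 − 39.399 + 228.378 = 309.53 m.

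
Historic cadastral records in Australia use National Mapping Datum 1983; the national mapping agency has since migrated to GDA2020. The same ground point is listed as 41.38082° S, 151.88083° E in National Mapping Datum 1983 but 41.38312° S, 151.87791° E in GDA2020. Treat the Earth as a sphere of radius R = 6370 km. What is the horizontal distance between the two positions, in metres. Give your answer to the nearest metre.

353 m

Δφ = -41.38312° − -41.38082° = -0.00230°; Δλ = 151.87791° − 151.88083° = -0.00292°.
1° along a meridian = πR/180 = 111177 m.
ΔN = Δφ × 111177 = -255.7 m; ΔE = Δλ × 111177 × cos(-41.38082°) = -0.00292 × 111177 × 0.750332 = -243.6 m.
Distance = √(ΔE² + ΔN²) = √((-243.6)² + (-255.7)²) = 353.2 m.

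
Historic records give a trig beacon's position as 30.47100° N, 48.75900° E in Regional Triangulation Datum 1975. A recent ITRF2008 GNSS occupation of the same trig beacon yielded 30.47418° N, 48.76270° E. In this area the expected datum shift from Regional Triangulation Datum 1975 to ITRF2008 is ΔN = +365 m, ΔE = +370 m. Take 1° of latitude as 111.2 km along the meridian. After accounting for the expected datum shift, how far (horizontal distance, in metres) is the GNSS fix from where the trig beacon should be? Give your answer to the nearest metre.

Observed coordinate differences: Δφ = +0.00318°, Δλ = +0.00370°.
Converting to metres (1° lat = 111200 m, cos φ = 0.861886): observed ΔN = 353.6 m, observed ΔE = 354.6 m.
Subtracting the expected shift leaves a residual of 353.6 − (365) = -11.4 m north and 354.6 − (370) = -15.4 m east.
Residual distance = √((-11.4)² + (-15.4)²) = 19.1 m.

19 m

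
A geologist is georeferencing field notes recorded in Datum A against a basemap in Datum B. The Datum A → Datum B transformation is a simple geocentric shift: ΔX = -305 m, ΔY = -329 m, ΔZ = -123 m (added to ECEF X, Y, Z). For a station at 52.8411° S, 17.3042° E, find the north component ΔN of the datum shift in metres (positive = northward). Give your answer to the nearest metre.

ΔN = -384 m

The local north axis is (−sin φ cos λ, −sin φ sin λ, cos φ), giving ΔN = -232.072 − 77.990 − 74.295 = -384.36 m.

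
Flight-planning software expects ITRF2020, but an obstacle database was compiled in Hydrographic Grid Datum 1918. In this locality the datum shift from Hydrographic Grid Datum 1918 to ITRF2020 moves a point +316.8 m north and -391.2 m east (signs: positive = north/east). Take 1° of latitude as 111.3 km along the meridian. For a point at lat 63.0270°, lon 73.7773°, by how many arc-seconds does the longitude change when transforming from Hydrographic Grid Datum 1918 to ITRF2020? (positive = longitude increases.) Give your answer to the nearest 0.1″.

Δλ = -27.9″

At latitude 63.0270°, cos φ = 0.453571.
1° of longitude at this latitude = 111.3 × cos φ = 50.48 km, so Δλ = -391.2 / 50482.4 = -0.0077492° = -27.897″.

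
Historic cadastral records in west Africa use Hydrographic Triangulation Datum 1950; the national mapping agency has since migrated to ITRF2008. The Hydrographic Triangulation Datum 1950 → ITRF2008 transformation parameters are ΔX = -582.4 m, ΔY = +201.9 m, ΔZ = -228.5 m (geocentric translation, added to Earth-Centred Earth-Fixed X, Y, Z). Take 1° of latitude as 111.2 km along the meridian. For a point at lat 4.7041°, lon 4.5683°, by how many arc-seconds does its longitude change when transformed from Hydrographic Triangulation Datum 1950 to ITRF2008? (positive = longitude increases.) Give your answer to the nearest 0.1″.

sin φ = 0.082010, cos φ = 0.996632, sin λ = 0.079647, cos λ = 0.996823.
East component: ΔE = −sin λ·ΔX + cos λ·ΔY = −(0.079647)(-582.4) + (0.996823)(201.9) = 247.65 m.
1° of latitude spans 111200 m; at latitude φ, 1° of longitude spans that × cos φ = 110825.4 m, so Δλ = 247.65 / 110825.4 × 3600 = 8.044″.

Δλ = 8.0″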